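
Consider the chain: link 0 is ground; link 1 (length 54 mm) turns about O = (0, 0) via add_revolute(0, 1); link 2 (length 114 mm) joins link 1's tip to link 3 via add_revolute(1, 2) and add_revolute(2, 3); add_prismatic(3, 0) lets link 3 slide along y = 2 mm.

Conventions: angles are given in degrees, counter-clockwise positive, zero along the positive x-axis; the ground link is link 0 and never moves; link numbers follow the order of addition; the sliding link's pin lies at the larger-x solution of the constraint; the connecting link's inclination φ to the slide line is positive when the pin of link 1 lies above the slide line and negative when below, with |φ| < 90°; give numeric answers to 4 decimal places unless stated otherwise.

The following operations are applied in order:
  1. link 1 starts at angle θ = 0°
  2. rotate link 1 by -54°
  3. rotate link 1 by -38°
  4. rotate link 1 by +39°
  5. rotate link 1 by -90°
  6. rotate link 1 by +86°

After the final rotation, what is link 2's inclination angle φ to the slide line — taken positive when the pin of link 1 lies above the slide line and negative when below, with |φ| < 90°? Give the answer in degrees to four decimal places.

geometry: r = 54 mm, L = 114 mm, e = 2 mm; θ starts at 0°
rotate link 1 by -54°: θ ← 0° -54° = -54°
rotate link 1 by -38°: θ ← -54° -38° = -92°
rotate link 1 by +39°: θ ← -92° +39° = -53°
rotate link 1 by -90°: θ ← -53° -90° = -143°
rotate link 1 by +86°: θ ← -143° +86° = -57°
h = r sin θ − e = -45.288211 − 2 = -47.288211
sin φ = h / L = -47.288211 / 114 = -0.41480887
φ = arcsin(-0.41480887) = -24.507280°

-24.5073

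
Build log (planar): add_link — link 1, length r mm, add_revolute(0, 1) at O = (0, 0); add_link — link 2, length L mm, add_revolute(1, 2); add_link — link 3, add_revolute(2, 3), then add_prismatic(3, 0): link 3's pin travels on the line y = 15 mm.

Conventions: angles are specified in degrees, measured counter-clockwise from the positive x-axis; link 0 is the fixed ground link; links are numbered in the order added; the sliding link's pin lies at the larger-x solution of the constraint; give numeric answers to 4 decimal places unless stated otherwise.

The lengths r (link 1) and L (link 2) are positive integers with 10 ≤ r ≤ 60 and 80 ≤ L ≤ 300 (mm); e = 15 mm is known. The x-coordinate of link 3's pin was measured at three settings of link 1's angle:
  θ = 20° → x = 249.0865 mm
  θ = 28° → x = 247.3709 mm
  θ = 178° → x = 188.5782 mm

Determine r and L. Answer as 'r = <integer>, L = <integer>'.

constraint per measurement: (x − r cos θ)² + (r sin θ − e)² = L²
subtracting the θ₁ and θ₂ equations cancels the r² and L² terms:
r = (x₁² − x₂²) / (2[(x₁cos θ₁ + e sin θ₁) − (x₂cos θ₂ + e sin θ₂)]) = 31.0001 → r = 31
L² = (x₁ − r cos θ₁)² + (r sin θ₁ − e)² = 48399.9915 → L = 220.0000 → L = 220
check at θ₃=178°: x = 188.5782 (printed 188.5782) ✓

r = 31, L = 220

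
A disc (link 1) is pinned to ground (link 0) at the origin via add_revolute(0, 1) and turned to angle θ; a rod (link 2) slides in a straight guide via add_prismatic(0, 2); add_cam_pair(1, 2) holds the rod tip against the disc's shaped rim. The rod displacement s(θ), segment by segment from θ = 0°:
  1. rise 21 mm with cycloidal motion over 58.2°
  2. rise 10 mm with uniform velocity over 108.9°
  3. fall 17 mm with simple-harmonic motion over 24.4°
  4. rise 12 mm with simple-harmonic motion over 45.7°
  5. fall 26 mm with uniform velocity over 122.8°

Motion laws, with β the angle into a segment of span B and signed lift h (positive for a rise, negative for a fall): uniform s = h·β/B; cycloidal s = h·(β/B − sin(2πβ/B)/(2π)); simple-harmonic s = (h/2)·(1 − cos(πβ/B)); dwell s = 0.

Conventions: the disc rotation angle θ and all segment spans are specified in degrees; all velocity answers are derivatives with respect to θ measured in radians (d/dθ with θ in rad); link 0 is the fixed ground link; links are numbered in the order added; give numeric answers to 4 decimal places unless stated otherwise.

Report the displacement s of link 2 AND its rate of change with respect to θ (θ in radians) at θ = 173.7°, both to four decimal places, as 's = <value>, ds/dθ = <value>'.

segment 1 (0° to 58.2°, cycloidal, h = 21) is passed completely: s = 0.0000 + (21) = 21.0000
segment 2 (58.2° to 167.1°, uniform, h = 10) is passed completely: s = 21.0000 + (10) = 31.0000
θ = 173.7° falls in segment 3 (167.1° to 191.5°, simple-harmonic, h = -17): β = 173.7 − 167.1 = 6.6°, B = 24.4°; Δs = -17/2·(1 − cos(π·0.2705)) = -2.8887; s = 31.0000 − 2.8887 = 28.1113
velocity in seg [167.1°–191.5°] (simple-harmonic), θ in radians: β = 6.6° = 0.1152 rad, B = 24.4° = 0.4259 rad; ds/dθ = (πh/(2B)) sin(πβ/B) = (π·(-17)/(2·0.4259)) sin(π·0.2705) = -47.099666 mm/rad

s = 28.1113, ds/dθ = -47.0997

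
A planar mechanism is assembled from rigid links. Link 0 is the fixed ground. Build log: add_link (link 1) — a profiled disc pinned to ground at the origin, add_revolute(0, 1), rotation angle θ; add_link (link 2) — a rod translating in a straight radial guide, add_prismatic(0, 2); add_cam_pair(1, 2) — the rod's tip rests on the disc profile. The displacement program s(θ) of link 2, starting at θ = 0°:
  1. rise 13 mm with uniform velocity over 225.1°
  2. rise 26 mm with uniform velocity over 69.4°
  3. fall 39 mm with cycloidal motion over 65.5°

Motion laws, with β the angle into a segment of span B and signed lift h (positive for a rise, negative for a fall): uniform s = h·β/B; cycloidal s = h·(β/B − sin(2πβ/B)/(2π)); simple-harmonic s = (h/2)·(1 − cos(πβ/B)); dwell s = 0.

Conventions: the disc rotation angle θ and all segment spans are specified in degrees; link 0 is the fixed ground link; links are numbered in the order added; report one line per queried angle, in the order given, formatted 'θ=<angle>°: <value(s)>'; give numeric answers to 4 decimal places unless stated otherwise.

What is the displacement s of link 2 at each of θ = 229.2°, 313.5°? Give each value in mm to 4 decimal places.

seg 1 [0°–225.1°] uniform, h=13: full span → s += 13 → s = 13.0000
seg 2 [225.1°–294.5°] uniform, h=26: θ=229.2° here. β=4.1, B=69.4. 26·4.1/69.4 = 1.5360 → s = 14.5360
seg 2 [225.1°–294.5°] uniform, h=26: full span → s += 26 → s = 39.0000
seg 3 [294.5°–360°] cycloidal, h=-39: θ=313.5° here. β=19, B=65.5. -39·(0.2901 − sin(2π·0.2901)/(2π)) = -5.3017 → s = 33.6983

θ=229.2°: 14.5360
θ=313.5°: 33.6983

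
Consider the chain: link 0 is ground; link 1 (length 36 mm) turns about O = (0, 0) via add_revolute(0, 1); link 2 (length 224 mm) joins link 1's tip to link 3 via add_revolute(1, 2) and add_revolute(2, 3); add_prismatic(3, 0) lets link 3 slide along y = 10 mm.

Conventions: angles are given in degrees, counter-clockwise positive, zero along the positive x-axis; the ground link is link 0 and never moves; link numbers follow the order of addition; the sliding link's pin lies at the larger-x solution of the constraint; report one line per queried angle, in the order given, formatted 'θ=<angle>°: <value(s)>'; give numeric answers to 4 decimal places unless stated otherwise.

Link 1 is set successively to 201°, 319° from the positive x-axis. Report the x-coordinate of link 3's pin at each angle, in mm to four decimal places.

geometry: r = 36 mm, L = 224 mm, e = 10 mm
θ=201°: crank pin P = (r cos θ, r sin θ) = (-33.608895, -12.901246)
θ=201°: h = r sin θ − e = -12.901246 − 10 = -22.901246
θ=201°: x = r cos θ + √(L² − h²) = -33.608895 + 222.826239 = 189.217344
θ=319°: crank pin P = (r cos θ, r sin θ) = (27.169545, -23.618125)
θ=319°: h = r sin θ − e = -23.618125 − 10 = -33.618125
θ=319°: x = r cos θ + √(L² − h²) = 27.169545 + 221.462913 = 248.632458

θ=201°: 189.2173
θ=319°: 248.6325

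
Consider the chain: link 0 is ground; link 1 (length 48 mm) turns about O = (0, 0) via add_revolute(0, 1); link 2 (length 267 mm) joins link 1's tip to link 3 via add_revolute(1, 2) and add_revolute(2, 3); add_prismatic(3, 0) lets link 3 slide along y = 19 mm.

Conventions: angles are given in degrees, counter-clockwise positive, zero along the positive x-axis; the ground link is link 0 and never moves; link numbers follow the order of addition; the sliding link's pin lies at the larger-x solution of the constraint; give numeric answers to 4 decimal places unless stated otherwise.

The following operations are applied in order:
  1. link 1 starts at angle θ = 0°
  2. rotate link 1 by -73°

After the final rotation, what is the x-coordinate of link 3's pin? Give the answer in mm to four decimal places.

geometry: r = 48 mm, L = 267 mm, e = 19 mm; θ starts at 0°
rotate link 1 by -73°: θ ← 0° -73° = -73°
crank pin P = (r cos θ, r sin θ) = (14.033842, -45.902628)
h = r sin θ − e = -45.902628 − 19 = -64.902628
x = r cos θ + √(L² − h²) = 14.033842 + 258.991600 = 273.025442

273.0254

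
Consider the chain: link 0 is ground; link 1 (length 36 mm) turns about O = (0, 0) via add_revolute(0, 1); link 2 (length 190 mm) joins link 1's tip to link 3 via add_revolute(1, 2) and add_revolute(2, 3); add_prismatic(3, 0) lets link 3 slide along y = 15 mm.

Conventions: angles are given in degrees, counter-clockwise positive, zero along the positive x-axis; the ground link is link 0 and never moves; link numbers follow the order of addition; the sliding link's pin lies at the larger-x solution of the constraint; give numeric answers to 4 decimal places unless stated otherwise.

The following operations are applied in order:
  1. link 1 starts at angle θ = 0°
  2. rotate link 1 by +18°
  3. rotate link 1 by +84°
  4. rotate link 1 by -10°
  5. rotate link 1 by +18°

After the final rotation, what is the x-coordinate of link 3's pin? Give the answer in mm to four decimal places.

geometry: r = 36 mm, L = 190 mm, e = 15 mm; θ starts at 0°
rotate link 1 by +18°: θ ← 0° +18° = 18°
rotate link 1 by +84°: θ ← 18° +84° = 102°
rotate link 1 by -10°: θ ← 102° -10° = 92°
rotate link 1 by +18°: θ ← 92° +18° = 110°
crank pin P = (r cos θ, r sin θ) = (-12.312725, 33.828934)
h = r sin θ − e = 33.828934 − 15 = 18.828934
x = r cos θ + √(L² − h²) = -12.312725 + 189.064728 = 176.752002

176.7520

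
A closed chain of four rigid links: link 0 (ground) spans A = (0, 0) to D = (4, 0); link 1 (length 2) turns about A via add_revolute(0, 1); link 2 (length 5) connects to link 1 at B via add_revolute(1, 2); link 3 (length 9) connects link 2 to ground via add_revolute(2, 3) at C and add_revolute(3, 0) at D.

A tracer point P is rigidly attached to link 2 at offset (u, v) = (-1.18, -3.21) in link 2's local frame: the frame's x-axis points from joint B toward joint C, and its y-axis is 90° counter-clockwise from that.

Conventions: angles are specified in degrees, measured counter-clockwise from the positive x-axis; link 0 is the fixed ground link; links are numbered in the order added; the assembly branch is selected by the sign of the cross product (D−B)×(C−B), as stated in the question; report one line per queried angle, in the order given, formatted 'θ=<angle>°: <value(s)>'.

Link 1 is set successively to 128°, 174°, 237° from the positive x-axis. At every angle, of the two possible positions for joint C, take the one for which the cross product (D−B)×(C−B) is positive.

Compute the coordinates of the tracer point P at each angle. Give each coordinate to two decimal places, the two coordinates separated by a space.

A=(0,0), D=(4.00,0)
θ=128°: B = A + 2.00·(cos128°, sin128°) = (-1.2313, 1.5760)
θ=128°: |BD| = 5.4636
θ=128°: circle(B,5.00) ∩ circle(D,9.00): a=-2.3931, h=4.3901
θ=128°:   candidates: C₊=(-2.2563,6.4698) cross=23.986; C₋=(-4.7890,-1.9372) cross=-23.986
θ=128°:   branch + wants cross > 0 → take C=(-2.2563,6.4698) (cross=23.986)
θ=128°: ex = (C−B)/|BC| = (-0.2050,0.9788); ey = (-0.9788,-0.2050)
θ=128°: P = B + -1.18·ex + -3.21·ey = (2.1524,1.0791)
θ=174°: B = A + 2.00·(cos174°, sin174°) = (-1.9890, 0.2091)
θ=174°: |BD| = 5.9927
θ=174°: circle(B,5.00) ∩ circle(D,9.00): a=-1.6760, h=4.7107
θ=174°:   candidates: C₊=(-3.4997,4.9754) cross=28.230; C₋=(-3.8284,-4.4403) cross=-28.230
θ=174°:   branch + wants cross > 0 → take C=(-3.4997,4.9754) (cross=28.230)
θ=174°: ex = (C−B)/|BC| = (-0.3021,0.9533); ey = (-0.9533,-0.3021)
θ=174°: P = B + -1.18·ex + -3.21·ey = (1.4275,0.0540)
θ=237°: B = A + 2.00·(cos237°, sin237°) = (-1.0893, -1.6773)
θ=237°: |BD| = 5.3586
θ=237°: circle(B,5.00) ∩ circle(D,9.00): a=-2.5460, h=4.3032
θ=237°:   candidates: C₊=(-4.8543,1.6127) cross=23.059; C₋=(-2.1603,-6.5613) cross=-23.059
θ=237°:   branch + wants cross > 0 → take C=(-4.8543,1.6127) (cross=23.059)
θ=237°: ex = (C−B)/|BC| = (-0.7530,0.6580); ey = (-0.6580,-0.7530)
θ=237°: P = B + -1.18·ex + -3.21·ey = (1.9115,-0.0366)

θ=128°: 2.15 1.08
θ=174°: 1.43 0.05
θ=237°: 1.91 -0.04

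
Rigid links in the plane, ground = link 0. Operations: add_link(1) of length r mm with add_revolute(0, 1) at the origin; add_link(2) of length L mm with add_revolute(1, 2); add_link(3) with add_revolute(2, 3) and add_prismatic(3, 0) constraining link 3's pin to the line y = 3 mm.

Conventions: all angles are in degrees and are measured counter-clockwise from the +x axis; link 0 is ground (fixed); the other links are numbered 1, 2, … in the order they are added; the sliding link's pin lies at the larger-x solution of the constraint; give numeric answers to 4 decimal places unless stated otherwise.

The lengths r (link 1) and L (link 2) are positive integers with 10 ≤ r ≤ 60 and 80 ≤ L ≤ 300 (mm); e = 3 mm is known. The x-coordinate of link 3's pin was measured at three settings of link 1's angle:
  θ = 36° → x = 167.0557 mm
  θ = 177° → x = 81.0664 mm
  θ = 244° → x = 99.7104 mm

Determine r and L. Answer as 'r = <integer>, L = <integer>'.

constraint per measurement: (x − r cos θ)² + (r sin θ − e)² = L²
subtracting the θ₁ and θ₂ equations cancels the r² and L² terms:
r = (x₁² − x₂²) / (2[(x₁cos θ₁ + e sin θ₁) − (x₂cos θ₂ + e sin θ₂)]) = 49.0000 → r = 49
L² = (x₁ − r cos θ₁)² + (r sin θ₁ − e)² = 16900.0098 → L = 130.0000 → L = 130
check at θ₃=244°: x = 99.7104 (printed 99.7104) ✓

r = 49, L = 130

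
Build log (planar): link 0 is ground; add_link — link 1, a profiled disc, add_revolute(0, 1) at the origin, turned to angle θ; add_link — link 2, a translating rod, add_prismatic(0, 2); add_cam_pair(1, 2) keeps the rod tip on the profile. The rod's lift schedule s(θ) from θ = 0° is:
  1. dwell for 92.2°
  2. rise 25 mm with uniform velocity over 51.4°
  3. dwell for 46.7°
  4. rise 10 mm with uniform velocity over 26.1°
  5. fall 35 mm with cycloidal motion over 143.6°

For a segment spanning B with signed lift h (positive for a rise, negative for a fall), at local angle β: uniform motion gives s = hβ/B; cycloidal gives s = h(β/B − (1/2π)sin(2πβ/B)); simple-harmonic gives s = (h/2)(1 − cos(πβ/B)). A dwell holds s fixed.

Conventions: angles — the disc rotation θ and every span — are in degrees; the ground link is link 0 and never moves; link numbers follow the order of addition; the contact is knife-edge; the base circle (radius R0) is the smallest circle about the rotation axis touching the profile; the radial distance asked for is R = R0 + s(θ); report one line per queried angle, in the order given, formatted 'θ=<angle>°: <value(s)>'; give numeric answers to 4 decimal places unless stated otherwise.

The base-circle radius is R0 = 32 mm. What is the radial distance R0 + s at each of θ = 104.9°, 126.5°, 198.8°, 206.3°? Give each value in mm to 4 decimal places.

seg 1 [0°–92.2°] dwell: s stays 0.0000
seg 2 [92.2°–143.6°] uniform, h=25: θ=104.9° here. β=12.7, B=51.4. 25·12.7/51.4 = 6.1770 → s = 6.1770
seg 2 [92.2°–143.6°] uniform, h=25: θ=126.5° here. β=34.3, B=51.4. 25·34.3/51.4 = 16.6829 → s = 16.6829
seg 2 [92.2°–143.6°] uniform, h=25: full span → s += 25 → s = 25.0000
seg 3 [143.6°–190.3°] dwell: s stays 25.0000
seg 4 [190.3°–216.4°] uniform, h=10: θ=198.8° here. β=8.5, B=26.1. 10·8.5/26.1 = 3.2567 → s = 28.2567
seg 4 [190.3°–216.4°] uniform, h=10: θ=206.3° here. β=16, B=26.1. 10·16/26.1 = 6.1303 → s = 31.1303
θ=104.9°: R = R0 + s = 32 + 6.1770 = 38.1770
θ=126.5°: R = R0 + s = 32 + 16.6829 = 48.6829
θ=198.8°: R = R0 + s = 32 + 28.2567 = 60.2567
θ=206.3°: R = R0 + s = 32 + 31.1303 = 63.1303

θ=104.9°: 38.1770
θ=126.5°: 48.6829
θ=198.8°: 60.2567
θ=206.3°: 63.1303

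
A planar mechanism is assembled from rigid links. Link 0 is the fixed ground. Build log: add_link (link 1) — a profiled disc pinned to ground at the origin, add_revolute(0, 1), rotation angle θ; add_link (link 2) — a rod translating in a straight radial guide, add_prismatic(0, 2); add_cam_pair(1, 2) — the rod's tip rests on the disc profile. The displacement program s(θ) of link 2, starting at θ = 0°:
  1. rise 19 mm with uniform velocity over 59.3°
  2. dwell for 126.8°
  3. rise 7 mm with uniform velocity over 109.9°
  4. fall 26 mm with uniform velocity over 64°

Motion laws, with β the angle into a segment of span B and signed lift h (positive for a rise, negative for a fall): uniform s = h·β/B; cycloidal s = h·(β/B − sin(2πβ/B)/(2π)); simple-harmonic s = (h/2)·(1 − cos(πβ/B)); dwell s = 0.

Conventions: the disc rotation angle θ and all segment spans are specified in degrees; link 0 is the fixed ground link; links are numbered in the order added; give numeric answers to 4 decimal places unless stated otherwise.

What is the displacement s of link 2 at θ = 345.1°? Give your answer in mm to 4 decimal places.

seg 1 [0°–59.3°] uniform, h=19: full span → s += 19 → s = 19.0000
seg 2 [59.3°–186.1°] dwell: s stays 19.0000
seg 3 [186.1°–296°] uniform, h=7: full span → s += 7 → s = 26.0000
seg 4 [296°–360°] uniform, h=-26: θ=345.1° here. β=49.1, B=64. -26·49.1/64 = -19.9469 → s = 6.0531

6.0531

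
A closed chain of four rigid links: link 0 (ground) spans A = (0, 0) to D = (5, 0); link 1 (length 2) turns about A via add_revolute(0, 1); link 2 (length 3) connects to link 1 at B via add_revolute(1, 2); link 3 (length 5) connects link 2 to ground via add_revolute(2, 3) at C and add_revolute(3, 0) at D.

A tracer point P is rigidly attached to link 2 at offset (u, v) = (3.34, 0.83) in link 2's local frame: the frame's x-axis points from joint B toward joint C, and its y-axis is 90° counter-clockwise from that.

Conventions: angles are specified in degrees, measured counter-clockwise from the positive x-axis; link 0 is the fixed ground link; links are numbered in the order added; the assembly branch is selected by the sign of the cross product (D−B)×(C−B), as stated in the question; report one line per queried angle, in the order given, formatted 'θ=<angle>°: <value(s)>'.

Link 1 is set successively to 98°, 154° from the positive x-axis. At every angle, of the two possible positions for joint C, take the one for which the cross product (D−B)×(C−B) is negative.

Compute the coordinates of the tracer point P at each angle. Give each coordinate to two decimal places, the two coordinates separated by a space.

A=(0,0), D=(5.00,0)
θ=98°: B = A + 2.00·(cos98°, sin98°) = (-0.2783, 1.9805)
θ=98°: |BD| = 5.6377
θ=98°: circle(B,3.00) ∩ circle(D,5.00): a=1.3998, h=2.6534
θ=98°:   candidates: C₊=(1.9644,3.9730) cross=14.959; C₋=(0.1001,-0.9955) cross=-14.959
θ=98°:   branch - wants cross < 0 → take C=(0.1001,-0.9955) (cross=-14.959)
θ=98°: ex = (C−B)/|BC| = (0.1261,-0.9920); ey = (0.9920,0.1261)
θ=98°: P = B + 3.34·ex + 0.83·ey = (0.9664,-1.2281)
θ=154°: B = A + 2.00·(cos154°, sin154°) = (-1.7976, 0.8767)
θ=154°: |BD| = 6.8539
θ=154°: circle(B,3.00) ∩ circle(D,5.00): a=2.2597, h=1.9732
θ=154°:   candidates: C₊=(0.6960,2.5447) cross=13.524; C₋=(0.1912,-1.3693) cross=-13.524
θ=154°:   branch - wants cross < 0 → take C=(0.1912,-1.3693) (cross=-13.524)
θ=154°: ex = (C−B)/|BC| = (0.6629,-0.7487); ey = (0.7487,0.6629)
θ=154°: P = B + 3.34·ex + 0.83·ey = (1.0380,-1.0737)

θ=98°: 0.97 -1.23
θ=154°: 1.04 -1.07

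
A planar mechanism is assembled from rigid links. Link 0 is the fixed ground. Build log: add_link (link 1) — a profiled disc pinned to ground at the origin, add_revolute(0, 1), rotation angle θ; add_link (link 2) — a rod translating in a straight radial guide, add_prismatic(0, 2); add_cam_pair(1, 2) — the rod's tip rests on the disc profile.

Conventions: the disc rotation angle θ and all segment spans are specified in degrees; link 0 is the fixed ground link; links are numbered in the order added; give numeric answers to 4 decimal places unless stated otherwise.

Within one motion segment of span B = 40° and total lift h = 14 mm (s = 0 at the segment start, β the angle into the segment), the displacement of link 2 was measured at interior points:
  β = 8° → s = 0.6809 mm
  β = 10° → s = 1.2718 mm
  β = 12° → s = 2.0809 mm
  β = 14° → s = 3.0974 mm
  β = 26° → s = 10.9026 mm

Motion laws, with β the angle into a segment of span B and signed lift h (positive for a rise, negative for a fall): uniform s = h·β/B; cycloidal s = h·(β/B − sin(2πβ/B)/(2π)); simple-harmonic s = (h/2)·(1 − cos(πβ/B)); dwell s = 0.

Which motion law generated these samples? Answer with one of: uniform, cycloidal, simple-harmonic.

candidates at β/B = r: uniform s = h·r (linear in β); cycloidal s = h·(r − sin(2πr)/(2π)); simple-harmonic s = (h/2)(1 − cos(πr))
β=8°: printed 0.6809 | uniform 2.8000, cycloidal 0.6809, simple-harmonic 1.3369
β=10°: printed 1.2718 | uniform 3.5000, cycloidal 1.2718, simple-harmonic 2.0503
β=12°: printed 2.0809 | uniform 4.2000, cycloidal 2.0809, simple-harmonic 2.8855
β=14°: printed 3.0974 | uniform 4.9000, cycloidal 3.0974, simple-harmonic 3.8221
β=26°: printed 10.9026 | uniform 9.1000, cycloidal 10.9026, simple-harmonic 10.1779
only one law matches every sample → cycloidal

cycloidal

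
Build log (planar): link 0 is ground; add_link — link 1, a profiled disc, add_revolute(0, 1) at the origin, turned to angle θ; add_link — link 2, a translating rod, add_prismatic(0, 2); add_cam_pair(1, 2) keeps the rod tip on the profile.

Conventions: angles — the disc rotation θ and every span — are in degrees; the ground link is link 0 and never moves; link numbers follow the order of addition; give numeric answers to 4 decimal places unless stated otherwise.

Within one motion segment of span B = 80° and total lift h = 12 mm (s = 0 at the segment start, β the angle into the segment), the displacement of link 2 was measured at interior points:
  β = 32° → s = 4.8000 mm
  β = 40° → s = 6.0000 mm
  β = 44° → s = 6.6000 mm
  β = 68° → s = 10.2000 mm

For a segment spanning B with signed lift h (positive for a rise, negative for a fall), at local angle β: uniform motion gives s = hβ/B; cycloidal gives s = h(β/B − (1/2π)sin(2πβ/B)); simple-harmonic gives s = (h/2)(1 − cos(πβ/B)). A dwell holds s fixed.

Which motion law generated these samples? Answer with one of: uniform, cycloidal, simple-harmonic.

candidates at β/B = r: uniform s = h·r (linear in β); cycloidal s = h·(r − sin(2πr)/(2π)); simple-harmonic s = (h/2)(1 − cos(πr))
β=32°: printed 4.8000 | uniform 4.8000, cycloidal 3.6774, simple-harmonic 4.1459
β=40°: printed 6.0000 | uniform 6.0000, cycloidal 6.0000, simple-harmonic 6.0000
β=44°: printed 6.6000 | uniform 6.6000, cycloidal 7.1902, simple-harmonic 6.9386
β=68°: printed 10.2000 | uniform 10.2000, cycloidal 11.7451, simple-harmonic 11.3460
only one law matches every sample → uniform

uniform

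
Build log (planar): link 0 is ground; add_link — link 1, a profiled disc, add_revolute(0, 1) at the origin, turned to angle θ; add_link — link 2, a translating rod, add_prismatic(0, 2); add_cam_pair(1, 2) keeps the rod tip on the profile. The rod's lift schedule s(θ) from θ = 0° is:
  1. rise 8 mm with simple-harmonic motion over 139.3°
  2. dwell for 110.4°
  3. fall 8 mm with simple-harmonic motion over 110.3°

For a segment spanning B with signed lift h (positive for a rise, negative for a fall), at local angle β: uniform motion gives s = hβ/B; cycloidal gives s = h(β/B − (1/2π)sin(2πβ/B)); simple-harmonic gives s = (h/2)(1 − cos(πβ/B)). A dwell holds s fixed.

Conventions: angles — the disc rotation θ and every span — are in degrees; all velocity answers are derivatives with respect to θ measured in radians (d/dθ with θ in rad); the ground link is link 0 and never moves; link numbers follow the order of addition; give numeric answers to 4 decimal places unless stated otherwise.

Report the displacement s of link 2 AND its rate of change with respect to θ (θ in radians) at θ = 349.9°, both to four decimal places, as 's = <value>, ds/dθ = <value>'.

seg 1 [0°–139.3°] simple-harmonic, h=8: full span → s += 8 → s = 8.0000
seg 2 [139.3°–249.7°] dwell: s stays 8.0000
seg 3 [249.7°–360°] simple-harmonic, h=-8: θ=349.9° here. β=100.2, B=110.3. -8/2·(1 − cos(π·0.9084)) = -7.8356 → s = 0.1644
velocity in seg [249.7°–360°] (simple-harmonic), θ in radians: β = 100.2° = 1.7488 rad, B = 110.3° = 1.9251 rad; ds/dθ = (πh/(2B)) sin(πβ/B) = (π·(-8)/(2·1.9251)) sin(π·0.9084) = -1.852022 mm/rad

s = 0.1644, ds/dθ = -1.8520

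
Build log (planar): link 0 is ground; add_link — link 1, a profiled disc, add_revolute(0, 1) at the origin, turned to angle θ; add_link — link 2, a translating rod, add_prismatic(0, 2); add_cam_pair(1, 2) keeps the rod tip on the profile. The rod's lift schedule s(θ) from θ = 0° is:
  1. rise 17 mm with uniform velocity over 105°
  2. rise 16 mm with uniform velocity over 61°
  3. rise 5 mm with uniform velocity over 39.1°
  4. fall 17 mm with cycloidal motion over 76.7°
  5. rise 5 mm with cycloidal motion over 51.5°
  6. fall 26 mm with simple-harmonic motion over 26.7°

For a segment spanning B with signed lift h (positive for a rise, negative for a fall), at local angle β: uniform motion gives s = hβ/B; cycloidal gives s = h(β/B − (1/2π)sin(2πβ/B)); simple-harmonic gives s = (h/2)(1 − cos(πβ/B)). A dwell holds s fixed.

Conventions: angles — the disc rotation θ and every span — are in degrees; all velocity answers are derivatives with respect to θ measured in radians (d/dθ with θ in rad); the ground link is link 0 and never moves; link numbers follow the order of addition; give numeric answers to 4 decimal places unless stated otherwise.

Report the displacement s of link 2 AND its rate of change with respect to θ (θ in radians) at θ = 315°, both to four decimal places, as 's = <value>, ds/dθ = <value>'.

seg 1 [0°–105°] uniform, h=17: full span → s += 17 → s = 17.0000
seg 2 [105°–166°] uniform, h=16: full span → s += 16 → s = 33.0000
seg 3 [166°–205.1°] uniform, h=5: full span → s += 5 → s = 38.0000
seg 4 [205.1°–281.8°] cycloidal, h=-17: full span → s += -17 → s = 21.0000
seg 5 [281.8°–333.3°] cycloidal, h=5: θ=315° here. β=33.2, B=51.5. 5·(0.6447 − sin(2π·0.6447)/(2π)) = 3.8510 → s = 24.8510
velocity in seg [281.8°–333.3°] (cycloidal), θ in radians: β = 33.2° = 0.5794 rad, B = 51.5° = 0.8988 rad; ds/dθ = (h/B)(1 − cos(2πβ/B)) = (5/0.8988)(1 − cos(2π·0.6447)) = 8.981490 mm/rad

s = 24.8510, ds/dθ = 8.9815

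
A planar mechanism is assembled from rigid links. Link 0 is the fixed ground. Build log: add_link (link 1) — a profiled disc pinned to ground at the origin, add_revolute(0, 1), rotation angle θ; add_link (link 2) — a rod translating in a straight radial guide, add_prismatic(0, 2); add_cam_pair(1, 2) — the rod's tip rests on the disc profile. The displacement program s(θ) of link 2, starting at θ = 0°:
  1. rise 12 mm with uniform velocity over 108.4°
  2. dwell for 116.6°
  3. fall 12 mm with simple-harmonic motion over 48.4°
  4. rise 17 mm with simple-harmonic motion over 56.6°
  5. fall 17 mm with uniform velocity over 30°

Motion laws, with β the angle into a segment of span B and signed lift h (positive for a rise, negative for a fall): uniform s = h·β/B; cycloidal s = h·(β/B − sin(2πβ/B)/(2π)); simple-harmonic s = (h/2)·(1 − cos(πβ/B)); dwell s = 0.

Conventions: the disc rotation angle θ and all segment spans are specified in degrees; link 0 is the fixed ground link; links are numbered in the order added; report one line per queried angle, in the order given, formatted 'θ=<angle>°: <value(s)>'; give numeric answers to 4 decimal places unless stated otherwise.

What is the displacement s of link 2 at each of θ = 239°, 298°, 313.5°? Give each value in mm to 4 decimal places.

seg 1 [0°–108.4°] uniform, h=12: full span → s += 12 → s = 12.0000
seg 2 [108.4°–225°] dwell: s stays 12.0000
seg 3 [225°–273.4°] simple-harmonic, h=-12: θ=239° here. β=14, B=48.4. -12/2·(1 − cos(π·0.2893)) = -2.3115 → s = 9.6885
seg 3 [225°–273.4°] simple-harmonic, h=-12: full span → s += -12 → s = 0.0000
seg 4 [273.4°–330°] simple-harmonic, h=17: θ=298° here. β=24.6, B=56.6. 17/2·(1 − cos(π·0.4346)) = 6.7666 → s = 6.7666
seg 4 [273.4°–330°] simple-harmonic, h=17: θ=313.5° here. β=40.1, B=56.6. 17/2·(1 − cos(π·0.7085)) = 13.6776 → s = 13.6776

θ=239°: 9.6885
θ=298°: 6.7666
θ=313.5°: 13.6776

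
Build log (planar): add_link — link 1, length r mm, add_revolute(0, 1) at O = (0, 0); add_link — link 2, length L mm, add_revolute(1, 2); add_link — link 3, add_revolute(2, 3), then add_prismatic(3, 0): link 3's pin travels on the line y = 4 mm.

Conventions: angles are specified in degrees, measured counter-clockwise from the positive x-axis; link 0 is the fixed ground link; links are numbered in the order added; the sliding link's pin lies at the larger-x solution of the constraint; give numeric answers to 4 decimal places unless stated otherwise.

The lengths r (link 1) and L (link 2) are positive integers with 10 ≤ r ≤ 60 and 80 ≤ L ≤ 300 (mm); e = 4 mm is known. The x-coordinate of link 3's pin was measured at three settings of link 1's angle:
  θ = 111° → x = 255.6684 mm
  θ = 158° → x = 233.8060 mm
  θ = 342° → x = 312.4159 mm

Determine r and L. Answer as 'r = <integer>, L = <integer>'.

constraint per measurement: (x − r cos θ)² + (r sin θ − e)² = L²
subtracting the θ₁ and θ₂ equations cancels the r² and L² terms:
r = (x₁² − x₂²) / (2[(x₁cos θ₁ + e sin θ₁) − (x₂cos θ₂ + e sin θ₂)]) = 42.0001 → r = 42
L² = (x₁ − r cos θ₁)² + (r sin θ₁ − e)² = 74529.0100 → L = 273.0000 → L = 273
check at θ₃=342°: x = 312.4159 (printed 312.4159) ✓

r = 42, L = 273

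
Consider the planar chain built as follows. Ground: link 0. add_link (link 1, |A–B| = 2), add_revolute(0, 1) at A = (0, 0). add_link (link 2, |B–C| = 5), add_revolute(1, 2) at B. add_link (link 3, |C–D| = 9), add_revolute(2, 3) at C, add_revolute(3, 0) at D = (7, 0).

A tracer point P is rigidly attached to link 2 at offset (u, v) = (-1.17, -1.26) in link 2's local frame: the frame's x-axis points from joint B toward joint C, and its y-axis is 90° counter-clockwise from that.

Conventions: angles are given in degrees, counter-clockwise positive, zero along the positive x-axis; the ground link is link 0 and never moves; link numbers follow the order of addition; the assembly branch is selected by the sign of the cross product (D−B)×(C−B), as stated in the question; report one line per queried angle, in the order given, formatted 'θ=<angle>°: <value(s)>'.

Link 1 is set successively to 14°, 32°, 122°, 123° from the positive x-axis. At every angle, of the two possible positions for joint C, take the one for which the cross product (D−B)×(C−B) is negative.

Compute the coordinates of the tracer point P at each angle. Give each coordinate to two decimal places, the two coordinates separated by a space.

A=(0,0), D=(7.00,0)
θ=14°: B = A + 2.00·(cos14°, sin14°) = (1.9406, 0.4838)
θ=14°: |BD| = 5.0825
θ=14°: circle(B,5.00) ∩ circle(D,9.00): a=-2.9679, h=4.0239
θ=14°:   candidates: C₊=(-0.6307,4.7720) cross=20.451; C₋=(-1.3969,-3.2392) cross=-20.451
θ=14°:   branch - wants cross < 0 → take C=(-1.3969,-3.2392) (cross=-20.451)
θ=14°: ex = (C−B)/|BC| = (-0.6675,-0.7446); ey = (0.7446,-0.6675)
θ=14°: P = B + -1.17·ex + -1.26·ey = (1.7833,2.1961)
θ=32°: B = A + 2.00·(cos32°, sin32°) = (1.6961, 1.0598)
θ=32°: |BD| = 5.4088
θ=32°: circle(B,5.00) ∩ circle(D,9.00): a=-2.4724, h=4.3459
θ=32°:   candidates: C₊=(0.1232,5.8060) cross=23.506; C₋=(-1.5800,-2.7174) cross=-23.506
θ=32°:   branch - wants cross < 0 → take C=(-1.5800,-2.7174) (cross=-23.506)
θ=32°: ex = (C−B)/|BC| = (-0.6552,-0.7554); ey = (0.7554,-0.6552)
θ=32°: P = B + -1.17·ex + -1.26·ey = (1.5108,2.7693)
θ=122°: B = A + 2.00·(cos122°, sin122°) = (-1.0598, 1.6961)
θ=122°: |BD| = 8.2364
θ=122°: circle(B,5.00) ∩ circle(D,9.00): a=0.7186, h=4.9481
θ=122°:   candidates: C₊=(0.6623,6.3901) cross=40.754; C₋=(-1.3756,-3.2939) cross=-40.754
θ=122°:   branch - wants cross < 0 → take C=(-1.3756,-3.2939) (cross=-40.754)
θ=122°: ex = (C−B)/|BC| = (-0.0631,-0.9980); ey = (0.9980,-0.0631)
θ=122°: P = B + -1.17·ex + -1.26·ey = (-2.2434,2.9433)
θ=123°: B = A + 2.00·(cos123°, sin123°) = (-1.0893, 1.6773)
θ=123°: |BD| = 8.2613
θ=123°: circle(B,5.00) ∩ circle(D,9.00): a=0.7414, h=4.9447
θ=123°:   candidates: C₊=(0.6406,6.3685) cross=40.850; C₋=(-1.3673,-3.3149) cross=-40.850
θ=123°:   branch - wants cross < 0 → take C=(-1.3673,-3.3149) (cross=-40.850)
θ=123°: ex = (C−B)/|BC| = (-0.0556,-0.9985); ey = (0.9985,-0.0556)
θ=123°: P = B + -1.17·ex + -1.26·ey = (-2.2823,2.9156)

θ=14°: 1.78 2.20
θ=32°: 1.51 2.77
θ=122°: -2.24 2.94
θ=123°: -2.28 2.92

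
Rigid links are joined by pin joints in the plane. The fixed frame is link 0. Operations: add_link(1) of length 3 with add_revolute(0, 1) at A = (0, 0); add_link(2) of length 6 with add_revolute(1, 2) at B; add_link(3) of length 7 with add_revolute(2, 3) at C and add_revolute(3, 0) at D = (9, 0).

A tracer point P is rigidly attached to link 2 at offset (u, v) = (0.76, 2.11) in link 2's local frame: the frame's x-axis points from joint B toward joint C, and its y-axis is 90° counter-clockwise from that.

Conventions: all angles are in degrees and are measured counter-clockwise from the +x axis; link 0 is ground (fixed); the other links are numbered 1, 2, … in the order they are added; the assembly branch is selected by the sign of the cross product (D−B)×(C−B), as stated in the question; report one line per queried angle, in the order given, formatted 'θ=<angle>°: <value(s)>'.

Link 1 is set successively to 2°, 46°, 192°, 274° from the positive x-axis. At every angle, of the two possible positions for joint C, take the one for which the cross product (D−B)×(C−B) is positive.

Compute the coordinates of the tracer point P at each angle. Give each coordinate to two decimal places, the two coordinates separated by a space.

A=(0,0), D=(9.00,0)
θ=2°: B = A + 3.00·(cos2°, sin2°) = (2.9982, 0.1047)
θ=2°: |BD| = 6.0027
θ=2°: circle(B,6.00) ∩ circle(D,7.00): a=1.9185, h=5.6850
θ=2°:   candidates: C₊=(5.0156,5.7554) cross=34.126; C₋=(4.8173,-5.6129) cross=-34.126
θ=2°:   branch + wants cross > 0 → take C=(5.0156,5.7554) (cross=34.126)
θ=2°: ex = (C−B)/|BC| = (0.3362,0.9418); ey = (-0.9418,0.3362)
θ=2°: P = B + 0.76·ex + 2.11·ey = (1.2666,1.5299)
θ=46°: B = A + 3.00·(cos46°, sin46°) = (2.0840, 2.1580)
θ=46°: |BD| = 7.2449
θ=46°: circle(B,6.00) ∩ circle(D,7.00): a=2.7253, h=5.3454
θ=46°:   candidates: C₊=(6.2777,6.4490) cross=38.727; C₋=(3.0933,-3.7565) cross=-38.727
θ=46°:   branch + wants cross > 0 → take C=(6.2777,6.4490) (cross=38.727)
θ=46°: ex = (C−B)/|BC| = (0.6990,0.7152); ey = (-0.7152,0.6990)
θ=46°: P = B + 0.76·ex + 2.11·ey = (1.1062,4.1763)
θ=192°: B = A + 3.00·(cos192°, sin192°) = (-2.9344, -0.6237)
θ=192°: |BD| = 11.9507
θ=192°: circle(B,6.00) ∩ circle(D,7.00): a=5.4315, h=2.5493
θ=192°:   candidates: C₊=(2.3566,2.2056) cross=30.467; C₋=(2.6227,-2.8861) cross=-30.467
θ=192°:   branch + wants cross > 0 → take C=(2.3566,2.2056) (cross=30.467)
θ=192°: ex = (C−B)/|BC| = (0.8818,0.4716); ey = (-0.4716,0.8818)
θ=192°: P = B + 0.76·ex + 2.11·ey = (-3.2592,1.5953)
θ=274°: B = A + 3.00·(cos274°, sin274°) = (0.2093, -2.9927)
θ=274°: |BD| = 9.2862
θ=274°: circle(B,6.00) ∩ circle(D,7.00): a=3.9431, h=4.5224
θ=274°:   candidates: C₊=(2.4846,2.5592) cross=41.995; C₋=(5.3995,-6.0030) cross=-41.995
θ=274°:   branch + wants cross > 0 → take C=(2.4846,2.5592) (cross=41.995)
θ=274°: ex = (C−B)/|BC| = (0.3792,0.9253); ey = (-0.9253,0.3792)
θ=274°: P = B + 0.76·ex + 2.11·ey = (-1.4549,-1.4893)

θ=2°: 1.27 1.53
θ=46°: 1.11 4.18
θ=192°: -3.26 1.60
θ=274°: -1.45 -1.49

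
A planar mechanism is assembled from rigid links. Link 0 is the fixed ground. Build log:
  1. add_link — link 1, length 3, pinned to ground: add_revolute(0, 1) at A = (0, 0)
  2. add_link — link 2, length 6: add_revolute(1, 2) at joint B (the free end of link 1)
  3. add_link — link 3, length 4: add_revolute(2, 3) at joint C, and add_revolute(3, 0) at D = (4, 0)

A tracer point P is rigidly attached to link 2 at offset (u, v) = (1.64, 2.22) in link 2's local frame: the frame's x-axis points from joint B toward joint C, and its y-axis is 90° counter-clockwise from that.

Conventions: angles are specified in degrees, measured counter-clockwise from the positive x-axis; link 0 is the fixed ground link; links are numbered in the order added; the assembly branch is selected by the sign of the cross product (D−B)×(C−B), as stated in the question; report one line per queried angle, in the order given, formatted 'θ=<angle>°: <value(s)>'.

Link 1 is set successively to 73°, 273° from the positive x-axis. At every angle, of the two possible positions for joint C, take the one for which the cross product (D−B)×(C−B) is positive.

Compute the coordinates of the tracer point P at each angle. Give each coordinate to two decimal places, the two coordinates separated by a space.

A=(0,0), D=(4.00,0)
θ=73°: B = A + 3.00·(cos73°, sin73°) = (0.8771, 2.8689)
θ=73°: |BD| = 4.2406
θ=73°: circle(B,6.00) ∩ circle(D,4.00): a=4.4785, h=3.9929
θ=73°:   candidates: C₊=(6.8764,2.7796) cross=16.933; C₋=(1.4738,-3.1013) cross=-16.933
θ=73°:   branch + wants cross > 0 → take C=(6.8764,2.7796) (cross=16.933)
θ=73°: ex = (C−B)/|BC| = (0.9999,-0.0149); ey = (0.0149,0.9999)
θ=73°: P = B + 1.64·ex + 2.22·ey = (2.5500,5.0642)
θ=273°: B = A + 3.00·(cos273°, sin273°) = (0.1570, -2.9959)
θ=273°: |BD| = 4.8728
θ=273°: circle(B,6.00) ∩ circle(D,4.00): a=4.4886, h=3.9815
θ=273°:   candidates: C₊=(1.2491,2.9039) cross=19.401; C₋=(6.1449,-3.3763) cross=-19.401
θ=273°:   branch + wants cross > 0 → take C=(1.2491,2.9039) (cross=19.401)
θ=273°: ex = (C−B)/|BC| = (0.1820,0.9833); ey = (-0.9833,0.1820)
θ=273°: P = B + 1.64·ex + 2.22·ey = (-1.7274,-0.9792)

θ=73°: 2.55 5.06
θ=273°: -1.73 -0.98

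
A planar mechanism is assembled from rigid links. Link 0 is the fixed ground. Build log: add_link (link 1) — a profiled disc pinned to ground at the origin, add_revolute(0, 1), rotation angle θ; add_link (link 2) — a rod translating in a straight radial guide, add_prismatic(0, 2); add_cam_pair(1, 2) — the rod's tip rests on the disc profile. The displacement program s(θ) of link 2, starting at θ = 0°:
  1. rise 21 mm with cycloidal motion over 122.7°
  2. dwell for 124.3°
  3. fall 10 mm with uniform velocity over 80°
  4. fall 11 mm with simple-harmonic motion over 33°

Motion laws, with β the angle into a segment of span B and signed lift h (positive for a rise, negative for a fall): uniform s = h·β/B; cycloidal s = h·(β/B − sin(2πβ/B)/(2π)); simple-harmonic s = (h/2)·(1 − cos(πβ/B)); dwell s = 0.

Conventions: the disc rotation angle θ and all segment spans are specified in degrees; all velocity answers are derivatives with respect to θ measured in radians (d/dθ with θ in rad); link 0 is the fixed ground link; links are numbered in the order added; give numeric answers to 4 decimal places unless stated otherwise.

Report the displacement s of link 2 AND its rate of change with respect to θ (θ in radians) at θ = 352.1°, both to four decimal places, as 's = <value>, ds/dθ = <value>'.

seg 1 [0°–122.7°] cycloidal, h=21: full span → s += 21 → s = 21.0000
seg 2 [122.7°–247°] dwell: s stays 21.0000
seg 3 [247°–327°] uniform, h=-10: full span → s += -10 → s = 11.0000
seg 4 [327°–360°] simple-harmonic, h=-11: θ=352.1° here. β=25.1, B=33. -11/2·(1 − cos(π·0.7606)) = -9.5165 → s = 1.4835
velocity in seg [327°–360°] (simple-harmonic), θ in radians: β = 25.1° = 0.4381 rad, B = 33° = 0.5760 rad; ds/dθ = (πh/(2B)) sin(πβ/B) = (π·(-11)/(2·0.5760)) sin(π·0.7606) = -20.494737 mm/rad

s = 1.4835, ds/dθ = -20.4947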